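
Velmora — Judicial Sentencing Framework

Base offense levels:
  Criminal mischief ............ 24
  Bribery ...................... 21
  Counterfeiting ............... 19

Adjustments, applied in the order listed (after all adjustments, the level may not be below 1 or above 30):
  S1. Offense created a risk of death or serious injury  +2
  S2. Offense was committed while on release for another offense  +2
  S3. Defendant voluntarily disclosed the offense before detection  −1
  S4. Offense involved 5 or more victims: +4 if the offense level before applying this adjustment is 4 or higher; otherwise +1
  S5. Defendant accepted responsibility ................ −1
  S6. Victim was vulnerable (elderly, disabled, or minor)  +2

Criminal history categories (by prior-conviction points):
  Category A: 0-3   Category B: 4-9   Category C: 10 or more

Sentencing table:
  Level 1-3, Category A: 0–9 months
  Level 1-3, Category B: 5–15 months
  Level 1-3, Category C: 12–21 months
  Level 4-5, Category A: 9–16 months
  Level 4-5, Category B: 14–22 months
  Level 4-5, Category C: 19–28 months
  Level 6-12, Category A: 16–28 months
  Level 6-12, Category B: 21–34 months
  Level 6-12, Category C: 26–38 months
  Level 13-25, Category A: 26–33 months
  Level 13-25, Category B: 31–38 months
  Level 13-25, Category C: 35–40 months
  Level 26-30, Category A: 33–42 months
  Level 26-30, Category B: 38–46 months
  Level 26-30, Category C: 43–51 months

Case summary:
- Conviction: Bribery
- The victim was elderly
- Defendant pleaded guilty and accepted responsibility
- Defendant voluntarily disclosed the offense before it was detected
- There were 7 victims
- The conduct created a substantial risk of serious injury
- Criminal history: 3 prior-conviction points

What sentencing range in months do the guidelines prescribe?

33-42 months

Base offense level for bribery: 21.
S1 applies: 21 + 2 = 23.
S2 does not apply.
S3 applies: 23 − 1 = 22.
S4 applies (level before this adjustment is 22 ≥ 4, so +4): 22 + 4 = 26.
S5 applies: 26 − 1 = 25.
S6 applies: 25 + 2 = 27.
Final offense level: 27.
Criminal history: 3 prior points → Category A (0-3).
Level 27 falls in the 26-30 band.
Grid: Level 26-30 × Category A = 33-42 months.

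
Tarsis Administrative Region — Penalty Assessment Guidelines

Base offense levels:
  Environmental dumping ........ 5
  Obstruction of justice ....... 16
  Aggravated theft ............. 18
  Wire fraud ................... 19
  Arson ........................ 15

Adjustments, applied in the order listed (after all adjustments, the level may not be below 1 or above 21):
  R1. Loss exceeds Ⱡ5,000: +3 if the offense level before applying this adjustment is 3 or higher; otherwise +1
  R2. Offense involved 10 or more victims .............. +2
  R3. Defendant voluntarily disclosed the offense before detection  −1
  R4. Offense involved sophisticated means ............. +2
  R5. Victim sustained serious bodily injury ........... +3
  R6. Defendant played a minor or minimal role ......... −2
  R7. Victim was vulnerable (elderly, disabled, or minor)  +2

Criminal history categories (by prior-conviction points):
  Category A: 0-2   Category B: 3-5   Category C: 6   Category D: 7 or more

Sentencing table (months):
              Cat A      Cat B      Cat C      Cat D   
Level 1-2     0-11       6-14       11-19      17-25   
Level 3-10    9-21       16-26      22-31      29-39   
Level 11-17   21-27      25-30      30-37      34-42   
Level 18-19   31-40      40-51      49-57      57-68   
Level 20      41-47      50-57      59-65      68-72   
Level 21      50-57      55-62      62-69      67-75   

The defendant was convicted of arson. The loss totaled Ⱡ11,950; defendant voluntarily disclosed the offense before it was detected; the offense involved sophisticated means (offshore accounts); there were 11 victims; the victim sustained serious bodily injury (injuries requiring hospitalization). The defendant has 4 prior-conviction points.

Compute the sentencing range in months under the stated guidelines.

55-62 months

Base offense level for arson: 15.
R1 applies (level before this adjustment is 15 ≥ 3, so +3): 15 + 3 = 18.
R2 applies: 18 + 2 = 20.
R3 applies: 20 − 1 = 19.
R4 applies: 19 + 2 = 21.
R5 applies: 21 + 3 = 24.
Level 24 exceeds the maximum of 21; capped at 21.
Final offense level: 21.
Criminal history: 4 prior points → Category B (3-5).
Level 21 falls in the 21 band.
Grid: Level 21 × Category B = 55-62 months.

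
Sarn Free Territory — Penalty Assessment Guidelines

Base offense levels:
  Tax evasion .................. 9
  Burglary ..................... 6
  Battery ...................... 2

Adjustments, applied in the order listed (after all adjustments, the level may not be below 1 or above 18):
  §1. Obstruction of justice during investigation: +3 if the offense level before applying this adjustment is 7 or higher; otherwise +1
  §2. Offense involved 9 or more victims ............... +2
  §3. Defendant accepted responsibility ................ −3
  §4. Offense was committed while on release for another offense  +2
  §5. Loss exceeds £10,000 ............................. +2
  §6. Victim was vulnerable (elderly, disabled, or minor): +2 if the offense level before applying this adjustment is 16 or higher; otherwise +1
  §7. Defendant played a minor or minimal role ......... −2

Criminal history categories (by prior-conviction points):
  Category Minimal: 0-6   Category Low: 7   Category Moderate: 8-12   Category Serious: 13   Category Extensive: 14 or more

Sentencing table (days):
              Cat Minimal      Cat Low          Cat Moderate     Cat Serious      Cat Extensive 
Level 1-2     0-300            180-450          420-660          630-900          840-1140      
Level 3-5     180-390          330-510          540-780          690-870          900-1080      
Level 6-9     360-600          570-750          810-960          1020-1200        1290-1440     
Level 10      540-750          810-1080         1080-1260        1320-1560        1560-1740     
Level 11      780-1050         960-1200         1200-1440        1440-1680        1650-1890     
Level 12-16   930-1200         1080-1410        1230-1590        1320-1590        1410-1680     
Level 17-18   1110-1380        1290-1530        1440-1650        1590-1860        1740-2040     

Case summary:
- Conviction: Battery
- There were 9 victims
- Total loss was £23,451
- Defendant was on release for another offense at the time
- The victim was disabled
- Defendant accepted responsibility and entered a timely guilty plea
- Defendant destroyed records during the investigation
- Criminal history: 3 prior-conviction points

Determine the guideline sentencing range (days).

360-600 days

Base offense level for battery: 2.
§1 applies (level before this adjustment is 2 < 7, so +1): 2 + 1 = 3.
§2 applies: 3 + 2 = 5.
§3 applies: 5 − 3 = 2.
§4 applies: 2 + 2 = 4.
§5 applies: 4 + 2 = 6.
§6 applies (level before this adjustment is 6 < 16, so +1): 6 + 1 = 7.
§7 does not apply.
Final offense level: 7.
Criminal history: 3 prior points → Category Minimal (0-6).
Level 7 falls in the 6-9 band.
Grid: Level 6-9 × Category Minimal = 360-600 days.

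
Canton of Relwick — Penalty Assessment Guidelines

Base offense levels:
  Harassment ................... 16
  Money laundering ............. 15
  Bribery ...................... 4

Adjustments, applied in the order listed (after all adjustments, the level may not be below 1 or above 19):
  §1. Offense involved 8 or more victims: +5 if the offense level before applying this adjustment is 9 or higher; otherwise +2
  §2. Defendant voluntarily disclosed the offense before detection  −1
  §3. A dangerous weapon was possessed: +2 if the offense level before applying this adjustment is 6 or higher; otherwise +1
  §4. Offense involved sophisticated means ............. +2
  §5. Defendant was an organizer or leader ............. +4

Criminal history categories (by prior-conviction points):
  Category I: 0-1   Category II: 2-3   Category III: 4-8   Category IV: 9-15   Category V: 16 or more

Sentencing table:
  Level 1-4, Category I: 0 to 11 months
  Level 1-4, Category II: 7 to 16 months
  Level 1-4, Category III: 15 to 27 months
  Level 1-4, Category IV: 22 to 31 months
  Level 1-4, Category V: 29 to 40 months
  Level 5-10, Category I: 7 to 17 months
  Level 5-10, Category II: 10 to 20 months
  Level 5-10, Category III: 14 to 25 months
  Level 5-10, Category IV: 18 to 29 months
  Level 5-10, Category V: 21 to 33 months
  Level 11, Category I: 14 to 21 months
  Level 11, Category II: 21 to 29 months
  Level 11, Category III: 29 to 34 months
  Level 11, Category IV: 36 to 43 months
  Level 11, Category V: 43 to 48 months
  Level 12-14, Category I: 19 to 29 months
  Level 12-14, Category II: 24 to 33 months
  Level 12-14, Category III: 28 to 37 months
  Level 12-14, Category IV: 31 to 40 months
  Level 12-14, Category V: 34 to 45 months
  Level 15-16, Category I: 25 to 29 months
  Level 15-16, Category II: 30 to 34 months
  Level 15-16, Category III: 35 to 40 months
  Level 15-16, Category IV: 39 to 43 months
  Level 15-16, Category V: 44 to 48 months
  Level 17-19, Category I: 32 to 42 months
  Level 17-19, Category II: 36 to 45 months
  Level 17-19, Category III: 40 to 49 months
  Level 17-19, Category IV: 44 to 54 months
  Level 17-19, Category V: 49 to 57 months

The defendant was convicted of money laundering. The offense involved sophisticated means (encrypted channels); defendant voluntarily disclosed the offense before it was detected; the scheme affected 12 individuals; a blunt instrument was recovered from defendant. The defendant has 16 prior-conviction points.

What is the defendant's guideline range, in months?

49-57 months

Base offense level for money laundering: 15.
§1 applies (level before this adjustment is 15 ≥ 9, so +5): 15 + 5 = 20.
§2 applies: 20 − 1 = 19.
§3 applies (level before this adjustment is 19 ≥ 6, so +2): 19 + 2 = 21.
§4 applies: 21 + 2 = 23.
§5 does not apply.
Level 23 exceeds the maximum of 19; capped at 19.
Final offense level: 19.
Criminal history: 16 prior points → Category V (16+).
Level 19 falls in the 17-19 band.
Grid: Level 17-19 × Category V = 49-57 months.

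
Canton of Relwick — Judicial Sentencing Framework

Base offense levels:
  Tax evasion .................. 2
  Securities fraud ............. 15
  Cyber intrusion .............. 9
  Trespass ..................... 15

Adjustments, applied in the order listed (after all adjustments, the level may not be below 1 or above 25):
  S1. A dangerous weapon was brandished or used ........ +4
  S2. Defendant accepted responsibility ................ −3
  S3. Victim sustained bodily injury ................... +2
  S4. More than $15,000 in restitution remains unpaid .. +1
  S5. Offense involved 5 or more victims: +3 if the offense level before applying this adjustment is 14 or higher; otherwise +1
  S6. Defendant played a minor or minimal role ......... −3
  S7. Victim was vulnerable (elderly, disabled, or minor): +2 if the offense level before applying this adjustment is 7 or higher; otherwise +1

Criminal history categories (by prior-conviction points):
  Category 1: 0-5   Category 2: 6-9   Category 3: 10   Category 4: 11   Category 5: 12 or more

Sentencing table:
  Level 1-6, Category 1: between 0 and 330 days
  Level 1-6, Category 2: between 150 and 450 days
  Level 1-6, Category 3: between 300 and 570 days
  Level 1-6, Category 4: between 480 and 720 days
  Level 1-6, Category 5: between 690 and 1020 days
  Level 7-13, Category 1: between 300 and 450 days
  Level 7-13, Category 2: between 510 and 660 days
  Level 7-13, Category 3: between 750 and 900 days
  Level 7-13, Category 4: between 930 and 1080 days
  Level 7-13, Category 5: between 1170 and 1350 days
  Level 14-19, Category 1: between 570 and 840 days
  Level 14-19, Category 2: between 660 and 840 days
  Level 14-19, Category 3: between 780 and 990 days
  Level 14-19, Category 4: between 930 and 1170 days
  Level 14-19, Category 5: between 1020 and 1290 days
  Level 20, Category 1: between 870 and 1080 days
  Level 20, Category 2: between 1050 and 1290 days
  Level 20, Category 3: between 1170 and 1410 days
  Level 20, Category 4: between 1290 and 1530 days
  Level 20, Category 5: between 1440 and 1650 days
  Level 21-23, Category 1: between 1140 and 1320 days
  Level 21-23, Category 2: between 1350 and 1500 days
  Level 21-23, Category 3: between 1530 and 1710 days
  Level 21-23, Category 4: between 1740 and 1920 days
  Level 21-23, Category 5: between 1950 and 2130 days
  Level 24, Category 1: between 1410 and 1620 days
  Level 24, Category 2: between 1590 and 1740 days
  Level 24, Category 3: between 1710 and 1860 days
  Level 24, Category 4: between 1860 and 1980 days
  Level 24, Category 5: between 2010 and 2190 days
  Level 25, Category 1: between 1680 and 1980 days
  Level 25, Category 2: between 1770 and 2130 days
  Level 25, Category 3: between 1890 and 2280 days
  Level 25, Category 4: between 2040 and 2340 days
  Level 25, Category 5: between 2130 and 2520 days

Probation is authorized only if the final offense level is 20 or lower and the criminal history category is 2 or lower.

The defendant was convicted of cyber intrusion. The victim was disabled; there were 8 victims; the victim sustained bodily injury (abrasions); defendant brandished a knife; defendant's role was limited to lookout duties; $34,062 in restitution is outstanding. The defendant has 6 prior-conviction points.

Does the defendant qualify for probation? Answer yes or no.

Yes

Base offense level for cyber intrusion: 9.
S1 applies: 9 + 4 = 13.
S2 does not apply.
S3 applies: 13 + 2 = 15.
S4 applies: 15 + 1 = 16.
S5 applies (level before this adjustment is 16 ≥ 14, so +3): 16 + 3 = 19.
S6 applies: 19 − 3 = 16.
S7 applies (level before this adjustment is 16 ≥ 7, so +2): 16 + 2 = 18.
Final offense level: 18.
Criminal history: 6 prior points → Category 2 (6-9).
Level 18 falls in the 14-19 band.
Grid: Level 14-19 × Category 2 = 660-840 days.
Probation check: level 18 ≤ 20 and category 2 ≤ 2 → eligible.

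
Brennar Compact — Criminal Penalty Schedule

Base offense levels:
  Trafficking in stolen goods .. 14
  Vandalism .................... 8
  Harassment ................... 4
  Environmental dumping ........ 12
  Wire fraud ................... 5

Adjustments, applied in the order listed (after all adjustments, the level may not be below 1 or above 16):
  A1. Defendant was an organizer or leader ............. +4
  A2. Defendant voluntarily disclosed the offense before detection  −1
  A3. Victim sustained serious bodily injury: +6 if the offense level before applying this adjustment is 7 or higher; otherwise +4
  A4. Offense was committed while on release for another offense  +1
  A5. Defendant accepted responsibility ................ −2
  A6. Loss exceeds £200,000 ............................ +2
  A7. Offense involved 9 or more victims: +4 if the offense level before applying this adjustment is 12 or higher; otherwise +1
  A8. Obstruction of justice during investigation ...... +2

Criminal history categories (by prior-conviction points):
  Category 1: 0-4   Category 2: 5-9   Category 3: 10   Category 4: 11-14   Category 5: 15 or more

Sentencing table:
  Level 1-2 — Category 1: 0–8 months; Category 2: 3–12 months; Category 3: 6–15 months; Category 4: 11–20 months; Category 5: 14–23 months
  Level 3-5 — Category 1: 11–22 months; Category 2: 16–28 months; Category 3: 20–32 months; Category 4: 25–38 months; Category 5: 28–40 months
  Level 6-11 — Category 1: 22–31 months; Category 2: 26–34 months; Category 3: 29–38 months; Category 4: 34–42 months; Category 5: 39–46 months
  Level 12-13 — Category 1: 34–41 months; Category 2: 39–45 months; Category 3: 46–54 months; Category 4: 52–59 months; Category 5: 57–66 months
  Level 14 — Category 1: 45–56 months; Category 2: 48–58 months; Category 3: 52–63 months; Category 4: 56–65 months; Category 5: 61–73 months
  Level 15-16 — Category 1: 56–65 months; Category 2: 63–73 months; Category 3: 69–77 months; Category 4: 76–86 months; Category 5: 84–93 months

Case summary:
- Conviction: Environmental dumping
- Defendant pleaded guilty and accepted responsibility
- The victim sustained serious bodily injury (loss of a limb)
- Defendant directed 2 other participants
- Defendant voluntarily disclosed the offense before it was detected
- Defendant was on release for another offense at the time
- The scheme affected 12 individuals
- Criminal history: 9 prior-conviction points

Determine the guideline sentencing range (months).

Base offense level for environmental dumping: 12.
A1 applies: 12 + 4 = 16.
A2 applies: 16 − 1 = 15.
A3 applies (level before this adjustment is 15 ≥ 7, so +6): 15 + 6 = 21.
A4 applies: 21 + 1 = 22.
A5 applies: 22 − 2 = 20.
A6 does not apply.
A7 applies (level before this adjustment is 20 ≥ 12, so +4): 20 + 4 = 24.
A8 does not apply.
Level 24 exceeds the maximum of 16; capped at 16.
Final offense level: 16.
Criminal history: 9 prior points → Category 2 (5-9).
Level 16 falls in the 15-16 band.
Grid: Level 15-16 × Category 2 = 63-73 months.

63-73 months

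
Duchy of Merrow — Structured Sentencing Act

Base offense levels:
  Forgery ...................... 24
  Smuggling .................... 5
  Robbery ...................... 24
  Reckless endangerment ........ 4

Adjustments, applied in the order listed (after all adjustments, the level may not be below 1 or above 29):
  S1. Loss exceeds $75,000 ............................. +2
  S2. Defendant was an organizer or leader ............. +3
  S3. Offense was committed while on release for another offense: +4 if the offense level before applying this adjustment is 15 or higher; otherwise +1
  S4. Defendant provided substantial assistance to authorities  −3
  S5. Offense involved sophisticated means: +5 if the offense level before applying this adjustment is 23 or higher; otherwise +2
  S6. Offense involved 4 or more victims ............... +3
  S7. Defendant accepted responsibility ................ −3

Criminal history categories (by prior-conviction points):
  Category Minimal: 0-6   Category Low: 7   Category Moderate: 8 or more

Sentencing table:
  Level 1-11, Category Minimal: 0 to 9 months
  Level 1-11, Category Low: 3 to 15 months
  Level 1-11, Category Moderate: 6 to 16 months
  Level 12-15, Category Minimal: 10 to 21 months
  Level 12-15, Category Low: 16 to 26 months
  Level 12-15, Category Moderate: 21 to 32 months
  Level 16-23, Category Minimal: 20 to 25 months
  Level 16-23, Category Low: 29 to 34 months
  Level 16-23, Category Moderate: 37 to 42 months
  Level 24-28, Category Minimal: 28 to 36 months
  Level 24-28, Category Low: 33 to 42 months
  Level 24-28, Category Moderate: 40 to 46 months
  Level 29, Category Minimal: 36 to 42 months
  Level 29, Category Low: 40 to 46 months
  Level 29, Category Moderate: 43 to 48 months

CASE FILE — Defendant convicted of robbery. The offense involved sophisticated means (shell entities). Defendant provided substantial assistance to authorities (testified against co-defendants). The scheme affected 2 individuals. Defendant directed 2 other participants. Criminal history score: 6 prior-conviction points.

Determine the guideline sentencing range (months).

Base offense level for robbery: 24.
S2 applies: 24 + 3 = 27.
S4 applies: 27 − 3 = 24.
S5 applies (level before this adjustment is 24 ≥ 23, so +5): 24 + 5 = 29.
S6 does not apply.
Final offense level: 29.
Criminal history: 6 prior points → Category Minimal (0-6).
Level 29 falls in the 29 band.
Grid: Level 29 × Category Minimal = 36-42 months.

36-42 months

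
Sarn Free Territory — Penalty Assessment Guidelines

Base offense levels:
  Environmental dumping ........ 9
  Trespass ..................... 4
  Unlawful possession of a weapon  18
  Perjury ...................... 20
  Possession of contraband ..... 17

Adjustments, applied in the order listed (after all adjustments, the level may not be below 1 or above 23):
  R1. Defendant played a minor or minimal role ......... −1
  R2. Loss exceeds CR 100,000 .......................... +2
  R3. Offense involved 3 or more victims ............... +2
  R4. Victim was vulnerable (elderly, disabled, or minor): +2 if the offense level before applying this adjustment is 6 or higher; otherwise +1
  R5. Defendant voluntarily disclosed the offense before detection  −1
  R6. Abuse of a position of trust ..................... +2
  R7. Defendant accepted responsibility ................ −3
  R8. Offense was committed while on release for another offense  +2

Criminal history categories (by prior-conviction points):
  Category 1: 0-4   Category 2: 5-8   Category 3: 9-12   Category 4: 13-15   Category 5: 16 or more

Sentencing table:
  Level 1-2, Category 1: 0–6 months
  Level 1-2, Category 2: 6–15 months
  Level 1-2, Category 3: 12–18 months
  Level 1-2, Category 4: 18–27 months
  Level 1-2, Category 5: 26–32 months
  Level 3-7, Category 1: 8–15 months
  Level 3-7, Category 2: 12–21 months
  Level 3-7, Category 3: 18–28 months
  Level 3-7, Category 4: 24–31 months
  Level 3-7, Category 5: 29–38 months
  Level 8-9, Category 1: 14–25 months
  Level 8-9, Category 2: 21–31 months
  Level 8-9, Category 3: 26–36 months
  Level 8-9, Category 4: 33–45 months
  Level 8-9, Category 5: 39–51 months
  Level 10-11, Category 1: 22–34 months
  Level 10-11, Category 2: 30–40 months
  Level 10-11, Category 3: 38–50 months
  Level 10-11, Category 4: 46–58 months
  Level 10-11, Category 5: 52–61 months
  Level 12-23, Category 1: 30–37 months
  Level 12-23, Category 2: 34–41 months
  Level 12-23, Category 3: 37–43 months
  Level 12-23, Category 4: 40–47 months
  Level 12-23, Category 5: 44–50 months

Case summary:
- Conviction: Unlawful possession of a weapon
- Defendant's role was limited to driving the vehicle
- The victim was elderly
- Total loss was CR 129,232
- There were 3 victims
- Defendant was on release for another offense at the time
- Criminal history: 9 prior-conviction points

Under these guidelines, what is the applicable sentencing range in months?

37-43 months

Base offense level for unlawful possession of a weapon: 18.
R1 applies: 18 − 1 = 17.
R2 applies: 17 + 2 = 19.
R3 applies: 19 + 2 = 21.
R4 applies (level before this adjustment is 21 ≥ 6, so +2): 21 + 2 = 23.
R5 does not apply.
R7 does not apply.
R8 applies: 23 + 2 = 25.
Level 25 exceeds the maximum of 23; capped at 23.
Final offense level: 23.
Criminal history: 9 prior points → Category 3 (9-12).
Level 23 falls in the 12-23 band.
Grid: Level 12-23 × Category 3 = 37-43 months.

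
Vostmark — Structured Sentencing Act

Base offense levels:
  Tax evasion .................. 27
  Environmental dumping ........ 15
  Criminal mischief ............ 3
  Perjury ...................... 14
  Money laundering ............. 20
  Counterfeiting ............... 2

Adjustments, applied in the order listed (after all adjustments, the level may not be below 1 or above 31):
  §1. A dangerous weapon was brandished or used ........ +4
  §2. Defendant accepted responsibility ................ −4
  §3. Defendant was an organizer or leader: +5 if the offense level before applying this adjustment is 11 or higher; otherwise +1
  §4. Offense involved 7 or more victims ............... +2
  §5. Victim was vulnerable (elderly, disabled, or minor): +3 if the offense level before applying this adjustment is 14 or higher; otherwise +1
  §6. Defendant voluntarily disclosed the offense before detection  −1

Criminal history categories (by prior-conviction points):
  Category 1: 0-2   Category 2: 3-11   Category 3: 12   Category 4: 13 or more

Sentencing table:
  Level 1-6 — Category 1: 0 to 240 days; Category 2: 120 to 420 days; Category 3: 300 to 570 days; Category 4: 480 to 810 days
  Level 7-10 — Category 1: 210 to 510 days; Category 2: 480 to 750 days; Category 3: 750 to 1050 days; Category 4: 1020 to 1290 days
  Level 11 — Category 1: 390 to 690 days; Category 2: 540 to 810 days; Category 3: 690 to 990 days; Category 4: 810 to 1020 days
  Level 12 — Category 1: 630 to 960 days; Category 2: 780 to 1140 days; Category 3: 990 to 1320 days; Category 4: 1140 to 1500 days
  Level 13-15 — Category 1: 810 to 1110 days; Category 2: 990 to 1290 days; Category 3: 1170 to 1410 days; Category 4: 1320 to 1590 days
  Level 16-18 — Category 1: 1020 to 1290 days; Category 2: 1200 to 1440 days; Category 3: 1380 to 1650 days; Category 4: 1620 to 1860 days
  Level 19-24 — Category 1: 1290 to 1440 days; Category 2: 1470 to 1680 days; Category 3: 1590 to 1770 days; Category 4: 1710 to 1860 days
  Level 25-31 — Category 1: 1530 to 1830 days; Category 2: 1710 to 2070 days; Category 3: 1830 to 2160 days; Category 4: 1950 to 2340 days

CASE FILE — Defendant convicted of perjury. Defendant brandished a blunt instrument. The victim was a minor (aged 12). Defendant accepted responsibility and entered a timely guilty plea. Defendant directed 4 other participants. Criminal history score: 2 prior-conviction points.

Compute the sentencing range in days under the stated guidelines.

Base offense level for perjury: 14.
§1 applies: 14 + 4 = 18.
§2 applies: 18 − 4 = 14.
§3 applies (level before this adjustment is 14 ≥ 11, so +5): 14 + 5 = 19.
§4 does not apply.
§5 applies (level before this adjustment is 19 ≥ 14, so +3): 19 + 3 = 22.
Final offense level: 22.
Criminal history: 2 prior points → Category 1 (0-2).
Level 22 falls in the 19-24 band.
Grid: Level 19-24 × Category 1 = 1290-1440 days.

1290-1440 days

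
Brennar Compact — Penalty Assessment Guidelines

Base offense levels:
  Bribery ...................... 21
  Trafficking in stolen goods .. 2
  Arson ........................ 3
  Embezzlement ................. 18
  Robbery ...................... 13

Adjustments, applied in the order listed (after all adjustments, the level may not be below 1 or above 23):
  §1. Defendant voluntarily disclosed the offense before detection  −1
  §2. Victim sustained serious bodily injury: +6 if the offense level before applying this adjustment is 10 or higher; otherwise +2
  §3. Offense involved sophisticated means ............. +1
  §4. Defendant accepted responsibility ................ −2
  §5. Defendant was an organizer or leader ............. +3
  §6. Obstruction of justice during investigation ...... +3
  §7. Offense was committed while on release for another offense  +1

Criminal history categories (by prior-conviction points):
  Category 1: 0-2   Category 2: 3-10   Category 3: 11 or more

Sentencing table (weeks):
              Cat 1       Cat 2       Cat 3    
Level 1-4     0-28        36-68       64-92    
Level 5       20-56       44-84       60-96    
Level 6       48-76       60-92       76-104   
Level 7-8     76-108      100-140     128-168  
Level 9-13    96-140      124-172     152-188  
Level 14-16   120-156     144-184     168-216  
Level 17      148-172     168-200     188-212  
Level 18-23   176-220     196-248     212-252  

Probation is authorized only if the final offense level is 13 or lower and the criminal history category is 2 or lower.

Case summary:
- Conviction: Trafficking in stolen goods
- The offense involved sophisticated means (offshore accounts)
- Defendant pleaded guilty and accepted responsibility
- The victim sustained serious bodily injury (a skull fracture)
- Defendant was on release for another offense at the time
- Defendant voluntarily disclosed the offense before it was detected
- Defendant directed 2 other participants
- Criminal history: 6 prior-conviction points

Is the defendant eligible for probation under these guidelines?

Base offense level for trafficking in stolen goods: 2.
§1 applies: 2 − 1 = 1.
§2 applies (level before this adjustment is 1 < 10, so +2): 1 + 2 = 3.
§3 applies: 3 + 1 = 4.
§4 applies: 4 − 2 = 2.
§5 applies: 2 + 3 = 5.
§7 applies: 5 + 1 = 6.
Final offense level: 6.
Criminal history: 6 prior points → Category 2 (3-10).
Level 6 falls in the 6 band.
Grid: Level 6 × Category 2 = 60-92 weeks.
Probation check: level 6 ≤ 13 and category 2 ≤ 2 → eligible.

Yes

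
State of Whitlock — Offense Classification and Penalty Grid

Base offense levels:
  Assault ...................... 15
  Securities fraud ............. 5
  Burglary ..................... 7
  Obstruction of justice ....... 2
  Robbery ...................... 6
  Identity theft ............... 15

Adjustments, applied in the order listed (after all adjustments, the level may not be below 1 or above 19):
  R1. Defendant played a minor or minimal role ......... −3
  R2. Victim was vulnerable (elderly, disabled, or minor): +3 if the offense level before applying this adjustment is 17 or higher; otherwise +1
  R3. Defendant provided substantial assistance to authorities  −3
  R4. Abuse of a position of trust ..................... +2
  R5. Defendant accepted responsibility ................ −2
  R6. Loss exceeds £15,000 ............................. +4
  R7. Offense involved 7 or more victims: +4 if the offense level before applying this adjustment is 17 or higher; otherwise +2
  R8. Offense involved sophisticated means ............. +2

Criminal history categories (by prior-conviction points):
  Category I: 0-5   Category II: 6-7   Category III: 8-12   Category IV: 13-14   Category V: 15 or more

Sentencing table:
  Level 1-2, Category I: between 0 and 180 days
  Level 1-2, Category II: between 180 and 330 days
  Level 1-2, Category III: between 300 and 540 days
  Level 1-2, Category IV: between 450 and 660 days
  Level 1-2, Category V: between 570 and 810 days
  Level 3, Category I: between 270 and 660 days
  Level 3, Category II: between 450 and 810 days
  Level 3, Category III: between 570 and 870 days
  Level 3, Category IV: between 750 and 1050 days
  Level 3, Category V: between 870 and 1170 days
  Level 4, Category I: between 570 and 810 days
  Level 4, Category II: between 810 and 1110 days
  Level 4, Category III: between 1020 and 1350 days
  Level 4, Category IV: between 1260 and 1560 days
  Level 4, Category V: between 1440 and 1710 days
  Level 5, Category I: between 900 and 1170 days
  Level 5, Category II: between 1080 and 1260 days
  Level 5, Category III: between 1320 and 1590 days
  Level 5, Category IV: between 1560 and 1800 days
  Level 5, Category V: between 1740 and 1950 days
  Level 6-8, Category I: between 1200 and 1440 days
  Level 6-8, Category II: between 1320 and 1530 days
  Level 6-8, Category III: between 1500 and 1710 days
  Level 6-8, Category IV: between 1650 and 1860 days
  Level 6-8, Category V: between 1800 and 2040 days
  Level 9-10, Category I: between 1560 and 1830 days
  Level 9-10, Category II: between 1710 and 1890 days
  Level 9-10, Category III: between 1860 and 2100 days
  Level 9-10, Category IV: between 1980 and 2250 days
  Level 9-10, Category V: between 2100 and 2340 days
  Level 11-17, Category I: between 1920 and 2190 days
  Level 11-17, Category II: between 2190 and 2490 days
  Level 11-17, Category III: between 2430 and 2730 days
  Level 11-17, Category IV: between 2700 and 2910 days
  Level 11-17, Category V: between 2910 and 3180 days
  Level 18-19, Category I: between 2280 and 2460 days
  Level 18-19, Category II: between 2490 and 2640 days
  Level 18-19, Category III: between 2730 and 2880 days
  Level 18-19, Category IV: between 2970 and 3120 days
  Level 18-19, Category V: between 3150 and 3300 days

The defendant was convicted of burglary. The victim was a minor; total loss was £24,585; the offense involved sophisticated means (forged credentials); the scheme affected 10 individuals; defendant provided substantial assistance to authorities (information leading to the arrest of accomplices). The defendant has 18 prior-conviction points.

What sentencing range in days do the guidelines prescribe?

Base offense level for burglary: 7.
R2 applies (level before this adjustment is 7 < 17, so +1): 7 + 1 = 8.
R3 applies: 8 − 3 = 5.
R4 does not apply.
R6 applies: 5 + 4 = 9.
R7 applies (level before this adjustment is 9 < 17, so +2): 9 + 2 = 11.
R8 applies: 11 + 2 = 13.
Final offense level: 13.
Criminal history: 18 prior points → Category V (15+).
Level 13 falls in the 11-17 band.
Grid: Level 11-17 × Category V = 2910-3180 days.

2910-3180 days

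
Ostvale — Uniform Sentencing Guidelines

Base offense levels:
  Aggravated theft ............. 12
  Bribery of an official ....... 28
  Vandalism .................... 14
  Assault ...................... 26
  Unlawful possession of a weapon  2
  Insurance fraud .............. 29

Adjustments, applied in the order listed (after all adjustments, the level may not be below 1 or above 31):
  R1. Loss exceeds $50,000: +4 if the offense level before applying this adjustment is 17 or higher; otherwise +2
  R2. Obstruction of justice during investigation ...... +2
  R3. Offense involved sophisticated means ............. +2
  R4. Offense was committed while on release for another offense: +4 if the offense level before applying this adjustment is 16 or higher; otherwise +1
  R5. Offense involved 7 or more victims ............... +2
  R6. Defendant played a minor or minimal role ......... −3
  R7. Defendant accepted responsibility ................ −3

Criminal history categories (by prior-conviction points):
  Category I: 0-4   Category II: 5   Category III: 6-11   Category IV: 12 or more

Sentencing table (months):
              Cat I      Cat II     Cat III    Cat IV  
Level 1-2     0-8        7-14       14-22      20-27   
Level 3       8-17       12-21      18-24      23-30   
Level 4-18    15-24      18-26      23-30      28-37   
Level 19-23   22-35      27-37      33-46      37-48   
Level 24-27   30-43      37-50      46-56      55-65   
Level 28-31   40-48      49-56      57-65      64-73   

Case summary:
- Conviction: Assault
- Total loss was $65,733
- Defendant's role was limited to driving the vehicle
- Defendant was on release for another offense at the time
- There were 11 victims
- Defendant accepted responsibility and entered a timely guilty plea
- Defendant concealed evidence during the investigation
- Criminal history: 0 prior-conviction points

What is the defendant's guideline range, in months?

Base offense level for assault: 26.
R1 applies (level before this adjustment is 26 ≥ 17, so +4): 26 + 4 = 30.
R2 applies: 30 + 2 = 32.
R3 does not apply.
R4 applies (level before this adjustment is 32 ≥ 16, so +4): 32 + 4 = 36.
R5 applies: 36 + 2 = 38.
R6 applies: 38 − 3 = 35.
R7 applies: 35 − 3 = 32.
Level 32 exceeds the maximum of 31; capped at 31.
Final offense level: 31.
Criminal history: 0 prior points → Category I (0-4).
Level 31 falls in the 28-31 band.
Grid: Level 28-31 × Category I = 40-48 months.

40-48 months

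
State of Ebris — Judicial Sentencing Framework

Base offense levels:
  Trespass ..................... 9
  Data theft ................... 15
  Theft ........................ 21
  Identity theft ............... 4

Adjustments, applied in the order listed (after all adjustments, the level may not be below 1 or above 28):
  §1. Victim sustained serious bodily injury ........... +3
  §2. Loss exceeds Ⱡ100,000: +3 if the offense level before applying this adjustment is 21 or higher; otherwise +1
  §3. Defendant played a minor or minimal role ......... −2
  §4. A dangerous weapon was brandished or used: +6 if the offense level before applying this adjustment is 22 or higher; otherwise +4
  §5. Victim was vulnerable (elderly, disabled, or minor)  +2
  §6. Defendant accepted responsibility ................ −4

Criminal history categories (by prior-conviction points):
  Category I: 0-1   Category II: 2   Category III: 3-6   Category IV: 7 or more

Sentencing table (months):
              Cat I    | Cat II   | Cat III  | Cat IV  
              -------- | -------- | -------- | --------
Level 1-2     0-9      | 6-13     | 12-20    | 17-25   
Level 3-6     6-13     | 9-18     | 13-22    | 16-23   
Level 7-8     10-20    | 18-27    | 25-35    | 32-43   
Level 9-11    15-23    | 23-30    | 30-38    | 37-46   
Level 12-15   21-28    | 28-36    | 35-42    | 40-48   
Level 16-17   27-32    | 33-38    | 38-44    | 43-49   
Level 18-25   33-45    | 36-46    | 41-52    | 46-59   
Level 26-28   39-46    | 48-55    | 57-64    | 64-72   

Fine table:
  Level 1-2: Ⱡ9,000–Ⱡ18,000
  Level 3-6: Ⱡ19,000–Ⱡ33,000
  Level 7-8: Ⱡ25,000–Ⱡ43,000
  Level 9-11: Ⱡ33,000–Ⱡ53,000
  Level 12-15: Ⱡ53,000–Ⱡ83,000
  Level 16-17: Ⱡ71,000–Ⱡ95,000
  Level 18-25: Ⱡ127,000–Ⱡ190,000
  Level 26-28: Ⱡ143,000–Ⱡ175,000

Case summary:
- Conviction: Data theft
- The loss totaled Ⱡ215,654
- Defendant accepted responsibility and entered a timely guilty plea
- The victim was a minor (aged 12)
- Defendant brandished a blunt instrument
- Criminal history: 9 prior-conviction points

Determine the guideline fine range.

Base offense level for data theft: 15.
§1 does not apply.
§2 applies (level before this adjustment is 15 < 21, so +1): 15 + 1 = 16.
§3 does not apply.
§4 applies (level before this adjustment is 16 < 22, so +4): 16 + 4 = 20.
§5 applies: 20 + 2 = 22.
§6 applies: 22 − 4 = 18.
Final offense level: 18.
Level 18 falls in the 18-25 band.
Fine table: Level 18-25 → Ⱡ127,000–Ⱡ190,000.

Ⱡ127,000–Ⱡ190,000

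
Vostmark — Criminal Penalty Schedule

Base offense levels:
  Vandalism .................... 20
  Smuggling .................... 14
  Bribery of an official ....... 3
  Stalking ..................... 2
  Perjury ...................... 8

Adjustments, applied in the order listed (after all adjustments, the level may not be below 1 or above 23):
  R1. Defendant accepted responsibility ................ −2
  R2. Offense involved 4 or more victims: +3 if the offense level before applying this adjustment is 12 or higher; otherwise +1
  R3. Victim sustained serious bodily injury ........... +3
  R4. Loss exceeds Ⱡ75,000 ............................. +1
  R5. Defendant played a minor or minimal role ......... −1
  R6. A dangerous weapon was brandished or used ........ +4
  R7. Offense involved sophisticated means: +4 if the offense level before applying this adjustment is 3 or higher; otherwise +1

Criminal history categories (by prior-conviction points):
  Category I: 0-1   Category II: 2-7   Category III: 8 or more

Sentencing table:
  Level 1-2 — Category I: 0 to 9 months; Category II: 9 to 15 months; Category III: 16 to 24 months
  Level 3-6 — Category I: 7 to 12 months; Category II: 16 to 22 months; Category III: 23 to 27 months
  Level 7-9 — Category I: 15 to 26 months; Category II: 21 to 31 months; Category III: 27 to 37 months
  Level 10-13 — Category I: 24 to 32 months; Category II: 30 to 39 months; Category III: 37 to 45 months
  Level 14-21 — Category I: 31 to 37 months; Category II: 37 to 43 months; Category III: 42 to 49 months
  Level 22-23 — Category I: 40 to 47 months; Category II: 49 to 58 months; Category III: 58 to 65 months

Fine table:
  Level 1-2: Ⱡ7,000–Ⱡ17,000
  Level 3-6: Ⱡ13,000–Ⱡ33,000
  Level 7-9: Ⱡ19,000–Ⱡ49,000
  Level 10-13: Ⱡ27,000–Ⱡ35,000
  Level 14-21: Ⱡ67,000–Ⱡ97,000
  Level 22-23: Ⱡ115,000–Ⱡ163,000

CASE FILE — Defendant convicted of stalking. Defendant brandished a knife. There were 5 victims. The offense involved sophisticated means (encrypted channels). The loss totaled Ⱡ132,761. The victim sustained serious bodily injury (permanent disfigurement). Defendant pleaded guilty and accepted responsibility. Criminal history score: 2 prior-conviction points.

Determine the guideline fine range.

Ⱡ27,000–Ⱡ35,000

Base offense level for stalking: 2.
R1 applies: 2 − 2 = 0.
R2 applies (level before this adjustment is 0 < 12, so +1): 0 + 1 = 1.
R3 applies: 1 + 3 = 4.
R4 applies: 4 + 1 = 5.
R5 does not apply.
R6 applies: 5 + 4 = 9.
R7 applies (level before this adjustment is 9 ≥ 3, so +4): 9 + 4 = 13.
Final offense level: 13.
Level 13 falls in the 10-13 band.
Fine table: Level 10-13 → Ⱡ27,000–Ⱡ35,000.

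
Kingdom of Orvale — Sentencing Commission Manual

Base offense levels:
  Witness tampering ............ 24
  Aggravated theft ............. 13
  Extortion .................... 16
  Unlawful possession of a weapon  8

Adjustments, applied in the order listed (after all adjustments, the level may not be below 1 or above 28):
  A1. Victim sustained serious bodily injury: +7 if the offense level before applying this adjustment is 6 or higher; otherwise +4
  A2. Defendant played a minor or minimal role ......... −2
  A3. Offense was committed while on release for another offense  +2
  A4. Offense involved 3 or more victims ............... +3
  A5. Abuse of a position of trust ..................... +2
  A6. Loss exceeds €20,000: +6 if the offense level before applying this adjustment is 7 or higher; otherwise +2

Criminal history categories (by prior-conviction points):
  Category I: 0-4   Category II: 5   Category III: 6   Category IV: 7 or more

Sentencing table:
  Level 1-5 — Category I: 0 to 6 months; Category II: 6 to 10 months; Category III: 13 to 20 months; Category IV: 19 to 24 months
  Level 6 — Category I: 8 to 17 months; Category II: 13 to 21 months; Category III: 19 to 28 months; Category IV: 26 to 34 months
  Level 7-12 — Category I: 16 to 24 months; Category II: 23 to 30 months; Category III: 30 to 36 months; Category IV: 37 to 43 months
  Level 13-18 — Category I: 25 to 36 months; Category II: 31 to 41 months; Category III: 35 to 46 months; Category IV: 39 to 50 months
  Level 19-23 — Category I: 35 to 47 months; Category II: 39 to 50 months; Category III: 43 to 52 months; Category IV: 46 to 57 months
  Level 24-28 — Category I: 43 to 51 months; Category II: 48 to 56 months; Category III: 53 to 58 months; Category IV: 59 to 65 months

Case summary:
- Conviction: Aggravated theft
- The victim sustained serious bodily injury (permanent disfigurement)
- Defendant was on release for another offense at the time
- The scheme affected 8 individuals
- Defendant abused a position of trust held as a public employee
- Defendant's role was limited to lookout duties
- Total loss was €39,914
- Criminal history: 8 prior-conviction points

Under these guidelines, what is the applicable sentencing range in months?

59-65 months

Base offense level for aggravated theft: 13.
A1 applies (level before this adjustment is 13 ≥ 6, so +7): 13 + 7 = 20.
A2 applies: 20 − 2 = 18.
A3 applies: 18 + 2 = 20.
A4 applies: 20 + 3 = 23.
A5 applies: 23 + 2 = 25.
A6 applies (level before this adjustment is 25 ≥ 7, so +6): 25 + 6 = 31.
Level 31 exceeds the maximum of 28; capped at 28.
Final offense level: 28.
Criminal history: 8 prior points → Category IV (7+).
Level 28 falls in the 24-28 band.
Grid: Level 24-28 × Category IV = 59-65 months.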